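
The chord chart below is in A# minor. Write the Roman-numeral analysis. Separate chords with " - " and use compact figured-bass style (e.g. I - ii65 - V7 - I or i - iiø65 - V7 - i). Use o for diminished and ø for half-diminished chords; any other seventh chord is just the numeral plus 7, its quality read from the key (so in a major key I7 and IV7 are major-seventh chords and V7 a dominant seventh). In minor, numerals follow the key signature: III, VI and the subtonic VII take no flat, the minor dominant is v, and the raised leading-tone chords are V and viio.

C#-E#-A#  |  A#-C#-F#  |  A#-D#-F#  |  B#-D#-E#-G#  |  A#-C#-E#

C#-E#-A# has root A#, degree 1 in A# minor, so i6.
A#-C#-F#: major triad on F# = scale degree 6 → VI6.
A#-D#-F#: minor triad on D# = scale degree 4 → iv64.
B#-D#-E#-G#: root E# is the dominant; minor seventh chord there is v43.
A#-C#-E#: root A# is the tonic; minor triad there is i.

i6 - VI6 - iv64 - v43 - i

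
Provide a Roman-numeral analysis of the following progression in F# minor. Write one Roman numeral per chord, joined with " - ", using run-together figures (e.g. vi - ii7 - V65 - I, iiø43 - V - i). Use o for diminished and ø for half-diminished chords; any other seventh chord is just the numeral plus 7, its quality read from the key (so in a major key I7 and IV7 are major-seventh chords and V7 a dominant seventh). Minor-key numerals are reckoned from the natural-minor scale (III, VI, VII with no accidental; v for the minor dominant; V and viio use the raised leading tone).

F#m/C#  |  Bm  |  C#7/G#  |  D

i64 - iv - V43 - VI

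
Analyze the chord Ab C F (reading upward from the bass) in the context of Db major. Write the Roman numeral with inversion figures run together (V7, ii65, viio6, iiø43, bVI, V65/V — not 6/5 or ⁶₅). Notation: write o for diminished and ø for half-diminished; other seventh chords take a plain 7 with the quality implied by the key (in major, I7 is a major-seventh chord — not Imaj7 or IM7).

Stacked in thirds the chord is F-Ab-C: a minor triad on F.
F is scale degree 3 in Db major, and a minor triad on that degree is written iii.
With Ab in the bass the chord is in first inversion, so the figured bass is 6.

iii6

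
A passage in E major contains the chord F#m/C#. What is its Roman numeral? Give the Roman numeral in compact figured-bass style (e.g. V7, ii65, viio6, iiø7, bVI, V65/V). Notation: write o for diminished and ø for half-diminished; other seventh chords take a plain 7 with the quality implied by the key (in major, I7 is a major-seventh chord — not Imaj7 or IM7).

Stacked in thirds the chord is F#-A-C#: a minor triad on F#.
In E major, F# is the supertonic; the diatonic minor triad there is ii.
With C# in the bass the chord is in second inversion, so the figured bass is 64.

ii64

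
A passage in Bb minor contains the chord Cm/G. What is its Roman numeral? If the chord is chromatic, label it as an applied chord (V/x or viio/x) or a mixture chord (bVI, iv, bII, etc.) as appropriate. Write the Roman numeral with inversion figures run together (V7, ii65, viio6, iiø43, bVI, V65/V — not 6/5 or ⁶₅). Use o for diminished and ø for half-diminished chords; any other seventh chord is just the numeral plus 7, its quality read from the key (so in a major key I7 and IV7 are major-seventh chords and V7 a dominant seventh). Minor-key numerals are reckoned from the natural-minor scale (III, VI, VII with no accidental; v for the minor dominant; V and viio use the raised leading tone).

The pitches C-Eb-G form a minor triad rooted on C.
C is the second degree of Bb minor. This is the minor supertonic, borrowed from the parallel major (the Dorian ii).
With G in the bass the chord is in second inversion, so the figured bass is 64.

ii64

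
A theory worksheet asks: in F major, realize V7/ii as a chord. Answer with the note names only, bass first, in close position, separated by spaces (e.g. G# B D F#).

V7/ii is a secondary dominant — the dominant seventh of ii. ii in F major is G, so the applied chord's root is D, a perfect fifth above.
Building a dominant seventh chord on D gives D-F#-A-C.

D F# A C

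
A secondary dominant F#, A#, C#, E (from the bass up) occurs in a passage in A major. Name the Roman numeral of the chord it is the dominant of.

The chord is a dominant seventh chord on F#.
A dominant resolves down a perfect fifth: F# → B. In A major, B is scale degree 2, i.e. ii.

ii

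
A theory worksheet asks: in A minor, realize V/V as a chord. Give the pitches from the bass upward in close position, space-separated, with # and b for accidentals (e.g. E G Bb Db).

B D# F#

V/V is a secondary dominant — the dominant triad of V. V in A minor is E, so the applied chord's root is B, a perfect fifth above.
Building a major triad on B gives B-D#-F#.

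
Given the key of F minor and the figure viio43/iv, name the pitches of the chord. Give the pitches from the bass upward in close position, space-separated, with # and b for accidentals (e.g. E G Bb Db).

The slash marks an applied leading-tone chord: viio of iv. In F minor, iv is Bb, so the leading tone to it is A, a half step below.
Building a fully diminished seventh chord on A gives A-C-Eb-Gb.
The figured bass 43 indicates second inversion, placing the fifth (Eb) in the bass: Eb-Gb-A-C.

Eb Gb A C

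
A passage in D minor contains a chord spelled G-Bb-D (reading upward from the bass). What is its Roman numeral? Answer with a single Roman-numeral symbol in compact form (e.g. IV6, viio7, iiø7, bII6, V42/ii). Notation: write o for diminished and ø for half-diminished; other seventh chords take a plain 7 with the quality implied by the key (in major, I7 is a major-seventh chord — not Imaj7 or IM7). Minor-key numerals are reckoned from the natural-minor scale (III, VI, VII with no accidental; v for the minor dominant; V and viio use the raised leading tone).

iv

Stacked in thirds the chord is G-Bb-D: a minor triad on G.
In D minor, G is the subdominant; the diatonic minor triad there is iv.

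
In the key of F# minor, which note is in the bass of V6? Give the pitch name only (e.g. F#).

V in F# minor has root C#; the chord is C#-E#-G#.
The figure 6 means first inversion — the third is in the bass.

E#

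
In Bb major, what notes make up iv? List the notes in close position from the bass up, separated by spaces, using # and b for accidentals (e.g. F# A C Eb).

iv is the minor subdominant, borrowed from the parallel minor. In Bb major that root is Eb.
So the chord is Eb-Gb-Bb, a minor triad.

Eb Gb Bb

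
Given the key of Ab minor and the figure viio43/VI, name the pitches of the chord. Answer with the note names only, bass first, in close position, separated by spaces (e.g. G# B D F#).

viio43/VI is a secondary leading-tone chord. The target VI is Fb in Ab minor; the applied chord is rooted a semitone below, on Eb.
Building a fully diminished seventh chord on Eb gives Eb-Gb-Bbb-Dbb.
The figured bass 43 indicates second inversion, placing the fifth (Bbb) in the bass: Bbb-Dbb-Eb-Gb.

Bbb Dbb Eb Gb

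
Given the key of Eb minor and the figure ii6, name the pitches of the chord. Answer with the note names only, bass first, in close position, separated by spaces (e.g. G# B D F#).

Ab C F

Scale degree 2 in Eb minor is F; here the chord built on it is altered to a minor triad. ii6 is the minor supertonic, borrowed from the parallel major (the Dorian ii).
So the chord is F-Ab-C.
The figured bass 6 indicates first inversion, placing the third (Ab) in the bass: Ab-C-F.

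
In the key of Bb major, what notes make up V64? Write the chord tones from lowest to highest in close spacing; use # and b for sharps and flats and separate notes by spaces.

In Bb major, the dominant is F, and the diatonic chord built there is a major triad.
Stacking thirds from F gives F-A-C.
With the 64 figure the chord is in second inversion; from the bass C upward in close position it reads C-F-A.

C F A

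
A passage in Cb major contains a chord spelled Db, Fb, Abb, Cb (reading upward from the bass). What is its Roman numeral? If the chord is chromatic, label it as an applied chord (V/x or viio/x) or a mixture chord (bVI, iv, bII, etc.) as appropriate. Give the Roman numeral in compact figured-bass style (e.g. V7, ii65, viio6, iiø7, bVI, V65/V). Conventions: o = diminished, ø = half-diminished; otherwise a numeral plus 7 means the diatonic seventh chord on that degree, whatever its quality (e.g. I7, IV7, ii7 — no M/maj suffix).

iiø7

The pitches Db-Fb-Abb-Cb form a half-diminished seventh chord rooted on Db.
Db is the second degree of Cb major. This is the half-diminished supertonic seventh, borrowed from the parallel minor.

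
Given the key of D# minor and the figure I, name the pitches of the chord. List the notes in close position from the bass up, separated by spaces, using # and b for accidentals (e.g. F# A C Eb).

D# F## A#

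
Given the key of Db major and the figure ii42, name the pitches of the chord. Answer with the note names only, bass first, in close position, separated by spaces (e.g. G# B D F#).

Db Eb Gb Bb

In Db major, scale degree 2 is Eb, and the diatonic chord built there is a minor seventh chord.
Stacking thirds from Eb gives Eb-Gb-Bb-Db.
With the 42 figure the chord is in third inversion; from the bass Db upward in close position it reads Db-Eb-Gb-Bb.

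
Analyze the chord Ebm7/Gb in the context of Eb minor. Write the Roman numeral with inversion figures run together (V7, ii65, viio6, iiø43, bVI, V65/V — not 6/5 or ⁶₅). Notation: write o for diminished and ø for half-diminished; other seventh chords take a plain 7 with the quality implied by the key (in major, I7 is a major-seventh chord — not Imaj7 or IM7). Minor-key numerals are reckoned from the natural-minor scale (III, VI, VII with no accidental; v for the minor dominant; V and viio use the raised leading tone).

The pitches Eb-Gb-Bb-Db form a minor seventh chord rooted on Eb.
Eb is scale degree 1 in Eb minor, and a minor seventh chord on that degree is written i7.
With Gb in the bass the chord is in first inversion, so the figured bass is 65.

i65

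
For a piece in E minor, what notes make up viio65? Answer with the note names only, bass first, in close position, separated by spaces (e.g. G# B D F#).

F# A C D#

In E minor, the leading-tone chord is built on the raised seventh degree, D#.
That chord is spelled D#-F#-A-C.
With the 65 figure the chord is in first inversion; from the bass F# upward in close position it reads F#-A-C-D#.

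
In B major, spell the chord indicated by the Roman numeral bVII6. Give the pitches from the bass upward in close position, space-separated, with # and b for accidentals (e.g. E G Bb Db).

Scale degree 7 in B major is A#; lowering it a half step gives A. bVII6 is a major triad on the lowered seventh degree (the subtonic), borrowed from the parallel minor.
So the chord is A-C#-E.
With the 6 figure the chord is in first inversion; from the bass C# upward in close position it reads C#-E-A.

C# E A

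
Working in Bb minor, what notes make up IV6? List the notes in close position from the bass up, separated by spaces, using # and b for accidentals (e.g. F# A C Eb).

IV6 is the major subdominant, borrowed from the parallel major. In Bb minor that root is Eb.
So the chord is Eb-G-Bb.
The figured bass 6 indicates first inversion, placing the third (G) in the bass: G-Bb-Eb.

G Bb Eb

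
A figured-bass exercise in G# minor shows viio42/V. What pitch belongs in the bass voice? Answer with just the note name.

B

The applied chord viio42/V is rooted on C##: C##-E#-G#-B.
The figure 42 means third inversion — the seventh is in the bass.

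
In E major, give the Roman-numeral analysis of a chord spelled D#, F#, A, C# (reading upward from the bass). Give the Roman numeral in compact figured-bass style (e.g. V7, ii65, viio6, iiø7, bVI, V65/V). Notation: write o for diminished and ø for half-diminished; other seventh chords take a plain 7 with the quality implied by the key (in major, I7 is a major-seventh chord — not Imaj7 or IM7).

viiø7

The pitches D#-F#-A-C# form a half-diminished seventh chord rooted on D#.
D# is scale degree 7 in E major, and a half-diminished seventh chord on that degree is written viiø7.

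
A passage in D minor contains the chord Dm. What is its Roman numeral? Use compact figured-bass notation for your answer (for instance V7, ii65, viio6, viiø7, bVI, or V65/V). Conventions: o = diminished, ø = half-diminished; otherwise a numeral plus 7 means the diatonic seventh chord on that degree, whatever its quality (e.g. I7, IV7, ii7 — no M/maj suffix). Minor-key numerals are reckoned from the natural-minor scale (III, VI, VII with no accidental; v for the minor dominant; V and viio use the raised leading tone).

i

Stacked in thirds the chord is D-F-A: a minor triad on D.
In D minor, D is the tonic; the diatonic minor triad there is i.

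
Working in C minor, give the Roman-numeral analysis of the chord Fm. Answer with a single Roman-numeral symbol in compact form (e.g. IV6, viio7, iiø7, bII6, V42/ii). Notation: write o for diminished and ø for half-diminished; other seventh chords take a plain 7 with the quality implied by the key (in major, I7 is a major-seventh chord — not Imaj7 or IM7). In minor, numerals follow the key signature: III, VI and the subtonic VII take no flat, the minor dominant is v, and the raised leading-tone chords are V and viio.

iv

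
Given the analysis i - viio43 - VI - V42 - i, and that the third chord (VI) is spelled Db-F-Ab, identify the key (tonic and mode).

The anchor chord is a major triad on Db, labeled VI.
VI on Db implies Db is the submediant; that puts the tonic at F, and the uppercase numeral fits minor mode.

F minor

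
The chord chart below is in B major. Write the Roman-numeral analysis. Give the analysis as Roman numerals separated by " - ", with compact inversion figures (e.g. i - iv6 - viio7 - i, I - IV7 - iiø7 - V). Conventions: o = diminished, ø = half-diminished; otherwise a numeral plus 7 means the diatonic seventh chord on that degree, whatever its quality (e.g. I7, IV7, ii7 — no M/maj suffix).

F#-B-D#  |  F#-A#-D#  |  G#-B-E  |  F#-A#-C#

I64 - iii6 - IV6 - V

F#-B-D# has root B, degree 1 in B major, so I64.
F#-A#-D# has root D#, degree 3 in B major, so iii6.
G#-B-E: root E is the subdominant; major triad there is IV6.
F#-A#-C# has root F#, degree 5 in B major, so V.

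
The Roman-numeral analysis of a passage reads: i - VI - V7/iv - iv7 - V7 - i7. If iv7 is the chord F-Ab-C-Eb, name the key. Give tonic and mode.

C minor

The chord Fm7 is a minor seventh chord rooted on F; its label is iv7.
iv7 on F implies F is the subdominant; that puts the tonic at C, and the lowercase numeral fits minor mode.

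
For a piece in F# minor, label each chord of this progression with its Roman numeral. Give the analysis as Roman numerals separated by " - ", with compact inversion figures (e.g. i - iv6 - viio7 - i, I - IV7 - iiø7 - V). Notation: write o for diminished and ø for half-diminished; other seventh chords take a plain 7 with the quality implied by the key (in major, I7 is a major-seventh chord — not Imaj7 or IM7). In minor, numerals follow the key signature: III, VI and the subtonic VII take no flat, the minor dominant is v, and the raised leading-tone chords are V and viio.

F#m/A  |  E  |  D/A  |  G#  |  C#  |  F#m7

F#m/A: root F# is the tonic; minor triad there is i6.
E: root E is the subtonic; major triad there is VII.
D/A: major triad on D = scale degree 6 → VI64.
G#: a major triad on G#, the applied dominant of V → V/V.
C#: major triad on C# = scale degree 5 → V.
F#m7 has root F#, degree 1 in F# minor, so i7.

i6 - VII - VI64 - V/V - V - i7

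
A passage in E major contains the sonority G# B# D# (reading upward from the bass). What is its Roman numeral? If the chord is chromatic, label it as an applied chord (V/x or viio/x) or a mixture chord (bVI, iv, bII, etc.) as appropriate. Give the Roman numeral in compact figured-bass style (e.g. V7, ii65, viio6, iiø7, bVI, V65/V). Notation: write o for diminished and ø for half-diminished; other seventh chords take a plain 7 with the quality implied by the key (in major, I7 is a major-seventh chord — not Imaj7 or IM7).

V/vi

The pitches G#-B#-D# form a major triad rooted on G#.
G# is not a diatonic chord root with this quality in E major, but it lies a perfect fifth above C# (vi), so the chord functions as an applied dominant of vi.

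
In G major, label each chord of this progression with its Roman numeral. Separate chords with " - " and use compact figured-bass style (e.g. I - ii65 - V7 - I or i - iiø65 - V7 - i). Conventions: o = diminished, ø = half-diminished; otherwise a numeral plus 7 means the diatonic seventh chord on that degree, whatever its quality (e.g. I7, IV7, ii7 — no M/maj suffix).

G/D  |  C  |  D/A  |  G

G/D has root G, degree 1 in G major, so I64.
C: root C is the subdominant; major triad there is IV.
D/A: root D is the dominant; major triad there is V64.
G: root G is the tonic; major triad there is I.

I64 - IV - V64 - I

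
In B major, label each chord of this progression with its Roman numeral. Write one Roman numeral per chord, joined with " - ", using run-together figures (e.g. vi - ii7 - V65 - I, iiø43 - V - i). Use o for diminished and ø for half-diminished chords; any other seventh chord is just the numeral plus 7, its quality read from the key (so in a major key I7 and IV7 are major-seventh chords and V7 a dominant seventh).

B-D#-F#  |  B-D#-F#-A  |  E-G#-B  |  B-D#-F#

I - V7/IV - IV - I

B-D#-F#: root B is the tonic; major triad there is I.
B-D#-F#-A: a dominant seventh chord on B, the applied dominant of IV → V7/IV.
E-G#-B has root E, degree 4 in B major, so IV.
B-D#-F#: root B is the tonic; major triad there is I.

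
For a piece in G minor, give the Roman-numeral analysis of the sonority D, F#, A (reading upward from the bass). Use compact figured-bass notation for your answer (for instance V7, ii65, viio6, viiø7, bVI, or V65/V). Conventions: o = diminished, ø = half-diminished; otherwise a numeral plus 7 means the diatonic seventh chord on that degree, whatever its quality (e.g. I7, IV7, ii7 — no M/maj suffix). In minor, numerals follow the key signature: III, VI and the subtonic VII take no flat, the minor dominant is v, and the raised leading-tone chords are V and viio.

V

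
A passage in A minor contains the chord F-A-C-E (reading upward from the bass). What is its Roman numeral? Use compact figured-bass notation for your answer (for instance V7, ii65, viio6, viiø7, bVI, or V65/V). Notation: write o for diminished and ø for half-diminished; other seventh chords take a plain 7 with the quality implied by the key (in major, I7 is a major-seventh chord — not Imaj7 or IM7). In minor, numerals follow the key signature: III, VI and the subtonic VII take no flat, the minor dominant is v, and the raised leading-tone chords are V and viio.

VI7

The pitches F-A-C-E form a major seventh chord rooted on F.
In A minor, F is the submediant; the diatonic major seventh chord there is VI7.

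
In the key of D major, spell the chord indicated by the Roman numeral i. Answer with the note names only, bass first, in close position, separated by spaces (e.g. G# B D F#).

D F A

i is the minor tonic, borrowed from the parallel minor. In D major that root is D.
So the chord is D-F-A, a minor triad.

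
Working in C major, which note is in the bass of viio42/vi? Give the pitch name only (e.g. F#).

F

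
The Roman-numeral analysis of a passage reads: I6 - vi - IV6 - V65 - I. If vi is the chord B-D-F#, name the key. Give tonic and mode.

D major

The chord Bm is a minor triad rooted on B; its label is vi.
vi on B implies B is the submediant; that puts the tonic at D, and the lowercase numeral fits major mode.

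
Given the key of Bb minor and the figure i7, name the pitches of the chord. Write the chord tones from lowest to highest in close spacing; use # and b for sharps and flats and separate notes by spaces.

Bb Db F Ab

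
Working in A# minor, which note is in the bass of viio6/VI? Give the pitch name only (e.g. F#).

The applied chord viio6/VI is rooted on E#: E#-G#-B.
The figure 6 means first inversion — the third is in the bass.

G#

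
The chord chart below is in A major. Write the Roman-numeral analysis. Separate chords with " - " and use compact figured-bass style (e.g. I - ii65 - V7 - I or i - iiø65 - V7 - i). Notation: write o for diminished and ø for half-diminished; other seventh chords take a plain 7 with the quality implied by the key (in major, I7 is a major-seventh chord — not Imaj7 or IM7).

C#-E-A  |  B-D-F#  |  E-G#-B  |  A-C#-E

C#-E-A has root A, degree 1 in A major, so I6.
B-D-F#: root B is the supertonic; minor triad there is ii.
E-G#-B: root E is the dominant; major triad there is V.
A-C#-E: major triad on A = scale degree 1 → I.

I6 - ii - V - I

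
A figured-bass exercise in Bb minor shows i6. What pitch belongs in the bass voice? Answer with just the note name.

Db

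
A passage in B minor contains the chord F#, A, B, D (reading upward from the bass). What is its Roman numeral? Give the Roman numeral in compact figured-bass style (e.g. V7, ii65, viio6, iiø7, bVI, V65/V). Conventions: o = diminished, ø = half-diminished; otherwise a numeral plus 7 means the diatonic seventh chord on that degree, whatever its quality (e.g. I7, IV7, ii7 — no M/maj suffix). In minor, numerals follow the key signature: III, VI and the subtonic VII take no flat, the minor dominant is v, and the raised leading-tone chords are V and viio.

The pitches B-D-F#-A form a minor seventh chord rooted on B.
In B minor, B is the tonic; the diatonic minor seventh chord there is i7.
With F# in the bass the chord is in second inversion, so the figured bass is 43.

i43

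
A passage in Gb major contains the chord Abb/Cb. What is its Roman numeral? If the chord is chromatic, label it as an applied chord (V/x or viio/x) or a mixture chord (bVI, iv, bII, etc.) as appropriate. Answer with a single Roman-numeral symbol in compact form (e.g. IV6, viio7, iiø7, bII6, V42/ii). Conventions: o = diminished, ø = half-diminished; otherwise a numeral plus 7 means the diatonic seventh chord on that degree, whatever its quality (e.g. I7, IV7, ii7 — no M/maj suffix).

bII6

The pitches Abb-Cb-Ebb form a major triad rooted on Abb.
Abb is the lowered second degree of Gb major (diatonic 2 would be Ab). This is the Neapolitan sixth — a major triad on the lowered second degree, here in its customary first inversion.
With Cb in the bass the chord is in first inversion, so the figured bass is 6.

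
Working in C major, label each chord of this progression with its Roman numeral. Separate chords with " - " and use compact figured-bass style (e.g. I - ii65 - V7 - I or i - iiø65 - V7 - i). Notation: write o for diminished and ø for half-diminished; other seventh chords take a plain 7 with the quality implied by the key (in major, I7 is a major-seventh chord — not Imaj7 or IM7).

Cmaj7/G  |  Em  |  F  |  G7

I43 - iii - IV - V7

Cmaj7/G: root C is the tonic; major seventh chord there is I43.
Em: root E is the mediant; minor triad there is iii.
F: root F is the subdominant; major triad there is IV.
G7: root G is the dominant; dominant seventh chord there is V7.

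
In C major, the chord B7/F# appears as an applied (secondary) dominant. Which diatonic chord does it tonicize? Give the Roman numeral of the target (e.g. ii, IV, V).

The chord is a dominant seventh chord on B.
A dominant resolves down a perfect fifth: B → E. In C major, E is scale degree 3, i.e. iii.

iii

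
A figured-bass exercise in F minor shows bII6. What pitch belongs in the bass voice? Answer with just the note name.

Bb

bII in F minor has root Gb; the chord is Gb-Bb-Db.
The figure 6 means first inversion — the third is in the bass.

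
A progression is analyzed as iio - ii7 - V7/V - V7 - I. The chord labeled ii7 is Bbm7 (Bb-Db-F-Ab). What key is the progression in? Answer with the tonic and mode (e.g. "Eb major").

ii7 is given as Bb-Db-F-Ab — a minor seventh chord with root Bb.
ii7 on Bb implies Bb is the supertonic; that puts the tonic at Ab, and the lowercase numeral fits major mode.

Ab major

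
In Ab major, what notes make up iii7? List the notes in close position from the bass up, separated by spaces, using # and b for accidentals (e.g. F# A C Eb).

C Eb G Bb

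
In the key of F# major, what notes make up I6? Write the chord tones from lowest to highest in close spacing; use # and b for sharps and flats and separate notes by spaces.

A# C# F#

In F# major, scale degree 1 is F#, and the diatonic chord built there is a major triad.
That chord is spelled F#-A#-C#.
With the 6 figure the chord is in first inversion; from the bass A# upward in close position it reads A#-C#-F#.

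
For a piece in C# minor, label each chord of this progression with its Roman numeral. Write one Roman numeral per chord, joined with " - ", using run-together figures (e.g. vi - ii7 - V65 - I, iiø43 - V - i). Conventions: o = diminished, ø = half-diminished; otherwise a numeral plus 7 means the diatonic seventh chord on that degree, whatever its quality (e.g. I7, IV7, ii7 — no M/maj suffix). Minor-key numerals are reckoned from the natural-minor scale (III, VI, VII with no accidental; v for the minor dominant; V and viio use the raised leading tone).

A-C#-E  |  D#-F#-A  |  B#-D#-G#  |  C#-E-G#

VI - iio - V6 - i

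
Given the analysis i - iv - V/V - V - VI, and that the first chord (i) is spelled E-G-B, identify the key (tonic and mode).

E minor

The anchor chord is a minor triad on E, labeled i.
If E is scale degree 1 and the mode makes that degree carry a minor triad, the tonic is E and the mode is minor.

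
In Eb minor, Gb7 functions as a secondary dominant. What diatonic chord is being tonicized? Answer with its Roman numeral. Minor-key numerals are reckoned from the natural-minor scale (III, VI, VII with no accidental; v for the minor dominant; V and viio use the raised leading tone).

The chord is a dominant seventh chord on Gb.
A dominant resolves down a perfect fifth: Gb → Cb. In Eb minor, Cb is scale degree 6, i.e. VI.

VI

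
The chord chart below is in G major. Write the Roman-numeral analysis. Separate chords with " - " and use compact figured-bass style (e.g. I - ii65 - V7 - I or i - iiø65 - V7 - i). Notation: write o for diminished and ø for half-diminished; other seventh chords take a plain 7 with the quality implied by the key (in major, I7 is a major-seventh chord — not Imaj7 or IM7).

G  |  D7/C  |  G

I - V42 - I

G: root G is the tonic; major triad there is I.
D7/C: dominant seventh chord on D = scale degree 5 → V42.
G: major triad on G = scale degree 1 → I.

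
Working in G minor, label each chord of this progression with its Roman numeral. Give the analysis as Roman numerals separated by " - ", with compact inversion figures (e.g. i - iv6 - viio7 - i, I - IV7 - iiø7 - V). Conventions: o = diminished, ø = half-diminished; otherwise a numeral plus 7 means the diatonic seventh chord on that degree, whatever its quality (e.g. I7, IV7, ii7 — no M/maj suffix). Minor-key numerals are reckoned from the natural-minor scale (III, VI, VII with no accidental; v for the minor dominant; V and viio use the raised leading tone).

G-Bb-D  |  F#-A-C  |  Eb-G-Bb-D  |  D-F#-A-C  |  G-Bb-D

G-Bb-D: minor triad on G = scale degree 1 → i.
F#-A-C has root F#, degree 7 in G minor, so viio.
Eb-G-Bb-D: root Eb is the submediant; major seventh chord there is VI7.
D-F#-A-C: root D is the dominant; dominant seventh chord there is V7.
G-Bb-D has root G, degree 1 in G minor, so i.

i - viio - VI7 - V7 - i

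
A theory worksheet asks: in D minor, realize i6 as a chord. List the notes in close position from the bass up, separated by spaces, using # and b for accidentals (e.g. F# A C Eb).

F A D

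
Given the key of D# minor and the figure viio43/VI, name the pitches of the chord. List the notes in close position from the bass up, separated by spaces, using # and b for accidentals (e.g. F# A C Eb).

E G A# C#

The slash marks an applied leading-tone chord: viio of VI. In D# minor, VI is B, so the leading tone to it is A#, a half step below.
Building a fully diminished seventh chord on A# gives A#-C#-E-G.
The figured bass 43 indicates second inversion, placing the fifth (E) in the bass: E-G-A#-C#.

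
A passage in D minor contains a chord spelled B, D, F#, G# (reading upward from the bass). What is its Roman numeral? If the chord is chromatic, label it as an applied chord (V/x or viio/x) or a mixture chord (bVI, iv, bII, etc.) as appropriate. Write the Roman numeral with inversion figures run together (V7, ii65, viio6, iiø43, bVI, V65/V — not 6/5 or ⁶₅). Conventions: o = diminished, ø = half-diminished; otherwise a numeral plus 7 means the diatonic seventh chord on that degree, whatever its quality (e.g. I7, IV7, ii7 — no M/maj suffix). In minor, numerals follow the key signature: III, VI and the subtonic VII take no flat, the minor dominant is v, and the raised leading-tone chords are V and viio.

The pitches G#-B-D-F# form a half-diminished seventh chord rooted on G#.
G# sits a half step below A (V in D minor); a diminished chord there is the applied leading-tone chord of V.
With B in the bass the chord is in first inversion, so the figured bass is 65.

viiø65/V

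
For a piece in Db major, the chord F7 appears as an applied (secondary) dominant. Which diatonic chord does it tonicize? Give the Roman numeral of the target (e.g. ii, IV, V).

vi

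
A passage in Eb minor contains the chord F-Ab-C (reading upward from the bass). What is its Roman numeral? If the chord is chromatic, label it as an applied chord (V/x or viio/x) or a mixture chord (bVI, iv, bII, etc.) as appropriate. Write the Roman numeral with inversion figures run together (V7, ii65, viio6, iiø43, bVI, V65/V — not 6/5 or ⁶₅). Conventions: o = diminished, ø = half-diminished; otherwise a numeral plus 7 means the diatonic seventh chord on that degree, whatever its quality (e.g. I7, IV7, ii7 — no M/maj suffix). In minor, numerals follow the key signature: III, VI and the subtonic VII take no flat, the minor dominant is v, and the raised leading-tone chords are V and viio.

The pitches F-Ab-C form a minor triad rooted on F.
F is the second degree of Eb minor. This is the minor supertonic, borrowed from the parallel major (the Dorian ii).

ii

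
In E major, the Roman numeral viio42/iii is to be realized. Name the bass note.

E

The applied chord viio42/iii is rooted on F##: F##-A#-C#-E.
The figure 42 means third inversion — the seventh is in the bass.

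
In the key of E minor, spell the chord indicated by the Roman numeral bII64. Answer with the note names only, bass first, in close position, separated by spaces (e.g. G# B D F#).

bII64 is the Neapolitan chord — a major triad on the lowered second degree. In E minor that root is F.
So the chord is F-A-C.
The figured bass 64 indicates second inversion, placing the fifth (C) in the bass: C-F-A.

C F A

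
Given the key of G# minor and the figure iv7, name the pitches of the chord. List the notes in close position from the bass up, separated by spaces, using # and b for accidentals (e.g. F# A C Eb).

C# E G# B

In G# minor, the subdominant is C#, and the diatonic chord built there is a minor seventh chord.
That chord is spelled C#-E-G#-B.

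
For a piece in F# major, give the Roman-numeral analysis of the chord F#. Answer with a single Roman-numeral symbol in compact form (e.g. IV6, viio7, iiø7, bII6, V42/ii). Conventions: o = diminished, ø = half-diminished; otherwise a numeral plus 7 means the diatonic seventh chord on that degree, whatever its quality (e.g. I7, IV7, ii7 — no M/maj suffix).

I

The pitches F#-A#-C# form a major triad rooted on F#.
F# is scale degree 1 in F# major, and a major triad on that degree is written I.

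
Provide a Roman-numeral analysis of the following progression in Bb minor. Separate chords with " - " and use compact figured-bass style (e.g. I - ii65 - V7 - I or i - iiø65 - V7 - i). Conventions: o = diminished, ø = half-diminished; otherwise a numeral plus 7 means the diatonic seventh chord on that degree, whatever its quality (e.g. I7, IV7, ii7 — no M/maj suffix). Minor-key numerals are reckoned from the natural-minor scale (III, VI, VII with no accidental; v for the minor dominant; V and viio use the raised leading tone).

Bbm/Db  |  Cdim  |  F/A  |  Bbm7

Bbm/Db: minor triad on Bb = scale degree 1 → i6.
Cdim: diminished triad on C = scale degree 2 → iio.
F/A has root F, degree 5 in Bb minor, so V6.
Bbm7: root Bb is the tonic; minor seventh chord there is i7.

i6 - iio - V6 - i7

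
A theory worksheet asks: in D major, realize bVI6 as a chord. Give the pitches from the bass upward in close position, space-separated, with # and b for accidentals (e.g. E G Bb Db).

D F Bb

bVI6 is a major triad on the lowered sixth degree, borrowed from the parallel minor. In D major that root is Bb.
So the chord is Bb-D-F.
With the 6 figure the chord is in first inversion; from the bass D upward in close position it reads D-F-Bb.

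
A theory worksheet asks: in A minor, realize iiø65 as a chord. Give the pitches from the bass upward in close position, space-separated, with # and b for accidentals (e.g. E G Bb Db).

In A minor, the supertonic is B, and the diatonic chord built there is a half-diminished seventh chord.
That chord is spelled B-D-F-A.
With the 65 figure the chord is in first inversion; from the bass D upward in close position it reads D-F-A-B.

D F A B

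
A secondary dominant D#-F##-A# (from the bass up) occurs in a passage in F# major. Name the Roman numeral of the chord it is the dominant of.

ii

The chord is a major triad on D#.
A dominant resolves down a perfect fifth: D# → G#. In F# major, G# is scale degree 2, i.e. ii.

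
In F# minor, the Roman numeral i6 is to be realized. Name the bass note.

i in F# minor has root F#; the chord is F#-A-C#.
The figure 6 means first inversion — the third is in the bass.

A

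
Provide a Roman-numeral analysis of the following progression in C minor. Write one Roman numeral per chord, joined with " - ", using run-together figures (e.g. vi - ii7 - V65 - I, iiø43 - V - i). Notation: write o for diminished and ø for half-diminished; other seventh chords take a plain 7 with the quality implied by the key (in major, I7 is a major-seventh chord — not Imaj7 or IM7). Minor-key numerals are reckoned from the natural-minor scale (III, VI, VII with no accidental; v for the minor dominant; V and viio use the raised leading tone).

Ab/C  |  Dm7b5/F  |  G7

Ab/C has root Ab, degree 6 in C minor, so VI6.
Dm7b5/F has root D, degree 2 in C minor, so iiø65.
G7: dominant seventh chord on G = scale degree 5 → V7.

VI6 - iiø65 - V7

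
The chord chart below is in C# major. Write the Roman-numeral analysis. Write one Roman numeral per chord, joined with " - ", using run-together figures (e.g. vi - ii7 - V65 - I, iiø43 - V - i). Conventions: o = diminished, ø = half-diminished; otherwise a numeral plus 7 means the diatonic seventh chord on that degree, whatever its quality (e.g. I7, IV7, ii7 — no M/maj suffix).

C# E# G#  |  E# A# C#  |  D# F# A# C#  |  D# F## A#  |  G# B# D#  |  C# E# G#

C#-E#-G#: major triad on C# = scale degree 1 → I.
E#-A#-C# has root A#, degree 6 in C# major, so vi64.
D#-F#-A#-C#: minor seventh chord on D# = scale degree 2 → ii7.
D#-F##-A# is the secondary dominant of V (major triad on D#): V/V.
G#-B#-D# has root G#, degree 5 in C# major, so V.
C#-E#-G#: root C# is the tonic; major triad there is I.

I - vi64 - ii7 - V/V - V - I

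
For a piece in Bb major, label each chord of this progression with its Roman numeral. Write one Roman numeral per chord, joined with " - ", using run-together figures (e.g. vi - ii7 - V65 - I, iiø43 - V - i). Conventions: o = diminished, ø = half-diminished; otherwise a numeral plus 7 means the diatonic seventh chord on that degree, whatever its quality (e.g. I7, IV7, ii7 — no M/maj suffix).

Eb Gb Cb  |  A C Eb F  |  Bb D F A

bII6 - V65 - I7

Eb-Gb-Cb: Cb with this quality isn't in the key; a major triad on b2 is the Neapolitan sixth, bII6 (third, Eb, in the bass — hence the 6).
A-C-Eb-F: root F is the dominant; dominant seventh chord there is V65.
Bb-D-F-A: root Bb is the tonic; major seventh chord there is I7.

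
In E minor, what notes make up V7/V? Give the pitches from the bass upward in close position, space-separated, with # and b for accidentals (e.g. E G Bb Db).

The slash means an applied dominant: we want the dominant of V. In E minor, V is B major, and its dominant is built on F#.
Building a dominant seventh chord on F# gives F#-A#-C#-E.

F# A# C# E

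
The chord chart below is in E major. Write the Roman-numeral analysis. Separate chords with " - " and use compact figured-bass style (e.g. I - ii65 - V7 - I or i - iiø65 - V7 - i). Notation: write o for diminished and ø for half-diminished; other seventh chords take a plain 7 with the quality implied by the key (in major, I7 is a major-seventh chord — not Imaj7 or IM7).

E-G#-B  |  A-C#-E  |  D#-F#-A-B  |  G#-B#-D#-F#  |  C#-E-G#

E-G#-B has root E, degree 1 in E major, so I.
A-C#-E: major triad on A = scale degree 4 → IV.
D#-F#-A-B: root B is the dominant; dominant seventh chord there is V65.
G#-B#-D#-F#: a dominant seventh chord on G#, the applied dominant of vi → V7/vi.
C#-E-G#: root C# is the submediant; minor triad there is vi.

I - IV - V65 - V7/vi - vi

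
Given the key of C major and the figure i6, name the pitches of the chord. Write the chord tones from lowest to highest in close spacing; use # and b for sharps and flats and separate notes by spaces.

i6 is the minor tonic, borrowed from the parallel minor. In C major that root is C.
So the chord is C-Eb-G.
With the 6 figure the chord is in first inversion; from the bass Eb upward in close position it reads Eb-G-C.

Eb G C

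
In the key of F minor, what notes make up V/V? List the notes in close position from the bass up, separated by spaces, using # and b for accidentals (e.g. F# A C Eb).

The slash means an applied dominant: we want the dominant of V. In F minor, V is C major, and its dominant is built on G.
Building a major triad on G gives G-B-D.

G B D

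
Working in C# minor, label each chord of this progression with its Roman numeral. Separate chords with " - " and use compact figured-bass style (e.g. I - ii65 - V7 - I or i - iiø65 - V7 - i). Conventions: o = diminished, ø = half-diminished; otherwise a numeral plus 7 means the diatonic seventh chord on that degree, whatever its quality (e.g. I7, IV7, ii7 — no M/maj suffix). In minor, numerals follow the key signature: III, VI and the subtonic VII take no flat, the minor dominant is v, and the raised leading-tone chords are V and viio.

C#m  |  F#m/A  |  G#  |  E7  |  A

C#m: minor triad on C# = scale degree 1 → i.
F#m/A: minor triad on F# = scale degree 4 → iv6.
G#: root G# is the dominant; major triad there is V.
E7: chromatic; E is V of VI, so V7/VI.
A has root A, degree 6 in C# minor, so VI.

i - iv6 - V - V7/VI - VI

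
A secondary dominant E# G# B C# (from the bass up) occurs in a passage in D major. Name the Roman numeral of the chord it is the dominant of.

The chord is a dominant seventh chord on C#.
A dominant resolves down a perfect fifth: C# → F#. In D major, F# is scale degree 3, i.e. iii.

iii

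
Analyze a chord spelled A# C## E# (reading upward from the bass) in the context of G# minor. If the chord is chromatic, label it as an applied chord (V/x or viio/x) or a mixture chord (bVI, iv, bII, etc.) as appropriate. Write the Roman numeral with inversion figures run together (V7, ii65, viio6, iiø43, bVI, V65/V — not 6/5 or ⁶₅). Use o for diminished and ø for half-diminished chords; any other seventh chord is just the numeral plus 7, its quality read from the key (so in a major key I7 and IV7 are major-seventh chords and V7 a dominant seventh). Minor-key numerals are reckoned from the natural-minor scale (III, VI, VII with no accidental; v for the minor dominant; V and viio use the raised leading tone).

V/V

The pitches A#-C##-E# form a major triad rooted on A#.
A# is not a diatonic chord root with this quality in G# minor, but it lies a perfect fifth above D# (V), so the chord functions as an applied dominant of V.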